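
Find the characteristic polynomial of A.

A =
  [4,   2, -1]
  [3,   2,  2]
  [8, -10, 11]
x^3 - 17*x^2 + 96*x - 180

Expanding det(x·I − A) (e.g. by cofactor expansion or by noting that A is similar to its Jordan form J, which has the same characteristic polynomial as A) gives
  χ_A(x) = x^3 - 17*x^2 + 96*x - 180
which factors as (x - 6)^2*(x - 5). The eigenvalues (with algebraic multiplicities) are λ = 5 with multiplicity 1, λ = 6 with multiplicity 2.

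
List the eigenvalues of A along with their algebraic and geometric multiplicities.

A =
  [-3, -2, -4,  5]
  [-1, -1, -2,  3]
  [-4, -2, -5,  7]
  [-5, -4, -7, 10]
λ = -2: alg = 1, geom = 1; λ = 1: alg = 3, geom = 1

Step 1 — factor the characteristic polynomial to read off the algebraic multiplicities:
  χ_A(x) = (x - 1)^3*(x + 2)

Step 2 — compute geometric multiplicities via the rank-nullity identity g(λ) = n − rank(A − λI):
  rank(A − (-2)·I) = 3, so dim ker(A − (-2)·I) = n − 3 = 1
  rank(A − (1)·I) = 3, so dim ker(A − (1)·I) = n − 3 = 1

Summary:
  λ = -2: algebraic multiplicity = 1, geometric multiplicity = 1
  λ = 1: algebraic multiplicity = 3, geometric multiplicity = 1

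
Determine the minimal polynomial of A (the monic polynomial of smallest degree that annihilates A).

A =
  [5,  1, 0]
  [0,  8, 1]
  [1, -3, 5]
x^3 - 18*x^2 + 108*x - 216

The characteristic polynomial is χ_A(x) = (x - 6)^3, so the eigenvalues are known. The minimal polynomial is
  m_A(x) = Π_λ (x − λ)^{k_λ}
where k_λ is the size of the *largest* Jordan block for λ (equivalently, the smallest k with (A − λI)^k v = 0 for every generalised eigenvector v of λ).

  λ = 6: largest Jordan block has size 3, contributing (x − 6)^3

So m_A(x) = (x - 6)^3 = x^3 - 18*x^2 + 108*x - 216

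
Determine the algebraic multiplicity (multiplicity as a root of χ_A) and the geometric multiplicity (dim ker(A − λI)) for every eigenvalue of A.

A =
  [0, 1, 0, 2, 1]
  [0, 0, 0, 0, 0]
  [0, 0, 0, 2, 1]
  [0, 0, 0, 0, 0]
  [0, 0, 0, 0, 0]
λ = 0: alg = 5, geom = 3

Step 1 — factor the characteristic polynomial to read off the algebraic multiplicities:
  χ_A(x) = x^5

Step 2 — compute geometric multiplicities via the rank-nullity identity g(λ) = n − rank(A − λI):
  rank(A − (0)·I) = 2, so dim ker(A − (0)·I) = n − 2 = 3

Summary:
  λ = 0: algebraic multiplicity = 5, geometric multiplicity = 3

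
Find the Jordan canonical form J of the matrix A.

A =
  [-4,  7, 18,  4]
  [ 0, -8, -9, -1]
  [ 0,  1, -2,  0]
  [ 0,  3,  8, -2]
J_3(-4) ⊕ J_1(-4)

The characteristic polynomial is
  det(x·I − A) = x^4 + 16*x^3 + 96*x^2 + 256*x + 256 = (x + 4)^4

Eigenvalues and multiplicities (the geometric multiplicity of λ is n − rank(A − λI), which equals the number of Jordan blocks for λ):
  λ = -4: algebraic multiplicity = 4, geometric multiplicity = 2

Determining the block sizes for each eigenvalue:
  λ = -4: with am = 4 and gm = 2, the partition is not yet determined (e.g. several partitions of 4 into 2 parts exist). Let N = A − (-4)·I. Computing rank(N^1) = 2, rank(N^2) = 1, rank(N^3) = 0; the number of blocks of size ≥ j is rank(N^{j−1}) − rank(N^j), giving [2, 1, 1]. So we have 1 block(s) of size 3, 1 block(s) of size 1 → block sizes [3, 1]

Assembling the blocks gives a Jordan form
J =
  [-4,  1,  0,  0]
  [ 0, -4,  1,  0]
  [ 0,  0, -4,  0]
  [ 0,  0,  0, -4]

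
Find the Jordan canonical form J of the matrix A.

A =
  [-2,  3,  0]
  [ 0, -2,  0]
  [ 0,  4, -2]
J_2(-2) ⊕ J_1(-2)

The characteristic polynomial is
  det(x·I − A) = x^3 + 6*x^2 + 12*x + 8 = (x + 2)^3

Eigenvalues and multiplicities (the geometric multiplicity of λ is n − rank(A − λI), which equals the number of Jordan blocks for λ):
  λ = -2: algebraic multiplicity = 3, geometric multiplicity = 2

Determining the block sizes for each eigenvalue:
  λ = -2: 2 blocks summing to 3 forces exactly one block of size 2 and the rest size 1 → block sizes [2, 1]

Assembling the blocks gives a Jordan form
J =
  [-2,  1,  0]
  [ 0, -2,  0]
  [ 0,  0, -2]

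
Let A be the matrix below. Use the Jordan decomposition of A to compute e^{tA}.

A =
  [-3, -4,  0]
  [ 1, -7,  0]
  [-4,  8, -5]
e^{tA} =
  [2*t*exp(-5*t) + exp(-5*t), -4*t*exp(-5*t), 0]
  [t*exp(-5*t), -2*t*exp(-5*t) + exp(-5*t), 0]
  [-4*t*exp(-5*t), 8*t*exp(-5*t), exp(-5*t)]

Strategy: write A = P · J · P⁻¹ where J is a Jordan canonical form, so e^{tA} = P · e^{tJ} · P⁻¹, and e^{tJ} can be computed block-by-block.

A has Jordan form
J =
  [-5,  1,  0]
  [ 0, -5,  0]
  [ 0,  0, -5]
(up to reordering of blocks).

Per-block formulas:
  For a 2×2 Jordan block J_2(-5): exp(t · J_2(-5)) = e^(-5t)·(I + t·N), where N is the 2×2 nilpotent shift.
  For a 1×1 block at λ = -5: exp(t · [-5]) = [e^(-5t)].

After assembling e^{tJ} and conjugating by P, we get:

e^{tA} =
  [2*t*exp(-5*t) + exp(-5*t), -4*t*exp(-5*t), 0]
  [t*exp(-5*t), -2*t*exp(-5*t) + exp(-5*t), 0]
  [-4*t*exp(-5*t), 8*t*exp(-5*t), exp(-5*t)]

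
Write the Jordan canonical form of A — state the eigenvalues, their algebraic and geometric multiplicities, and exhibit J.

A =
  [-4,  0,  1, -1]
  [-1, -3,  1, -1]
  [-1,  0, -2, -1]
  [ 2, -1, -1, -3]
J_3(-3) ⊕ J_1(-3)

The characteristic polynomial is
  det(x·I − A) = x^4 + 12*x^3 + 54*x^2 + 108*x + 81 = (x + 3)^4

Eigenvalues and multiplicities (the geometric multiplicity of λ is n − rank(A − λI), which equals the number of Jordan blocks for λ):
  λ = -3: algebraic multiplicity = 4, geometric multiplicity = 2

Determining the block sizes for each eigenvalue:
  λ = -3: with am = 4 and gm = 2, the partition is not yet determined (e.g. several partitions of 4 into 2 parts exist). Let N = A − (-3)·I. Computing rank(N^1) = 2, rank(N^2) = 1, rank(N^3) = 0; the number of blocks of size ≥ j is rank(N^{j−1}) − rank(N^j), giving [2, 1, 1]. So we have 1 block(s) of size 3, 1 block(s) of size 1 → block sizes [3, 1]

Assembling the blocks gives a Jordan form
J =
  [-3,  1,  0,  0]
  [ 0, -3,  1,  0]
  [ 0,  0, -3,  0]
  [ 0,  0,  0, -3]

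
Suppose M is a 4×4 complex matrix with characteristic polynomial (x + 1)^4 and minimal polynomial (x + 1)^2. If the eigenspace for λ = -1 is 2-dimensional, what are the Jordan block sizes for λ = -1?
Block sizes for λ = -1: [2, 2]

Step 1 — from the characteristic polynomial, algebraic multiplicity of λ = -1 is 4. From dim ker(M − (-1)·I) = 2, there are exactly 2 Jordan blocks for λ = -1.
Step 2 — from the minimal polynomial, the factor (x + 1)^2 tells us the largest block for λ = -1 has size 2.
Step 3 — with total size 4, 2 blocks, and largest block 2, the block sizes (in nonincreasing order) are [2, 2].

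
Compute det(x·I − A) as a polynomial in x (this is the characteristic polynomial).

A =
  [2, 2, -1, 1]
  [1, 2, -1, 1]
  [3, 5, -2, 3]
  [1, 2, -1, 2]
x^4 - 4*x^3 + 6*x^2 - 4*x + 1

Expanding det(x·I − A) (e.g. by cofactor expansion or by noting that A is similar to its Jordan form J, which has the same characteristic polynomial as A) gives
  χ_A(x) = x^4 - 4*x^3 + 6*x^2 - 4*x + 1
which factors as (x - 1)^4. The eigenvalues (with algebraic multiplicities) are λ = 1 with multiplicity 4.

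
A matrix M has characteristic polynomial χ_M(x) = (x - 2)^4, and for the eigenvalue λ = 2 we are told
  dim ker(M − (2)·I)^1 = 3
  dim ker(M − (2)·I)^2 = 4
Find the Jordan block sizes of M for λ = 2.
Block sizes for λ = 2: [2, 1, 1]

From the dimensions of kernels of powers, the number of Jordan blocks of size at least j is d_j − d_{j−1} where d_j = dim ker(N^j) (with d_0 = 0). Computing the differences gives [3, 1].
The number of blocks of size exactly k is (#blocks of size ≥ k) − (#blocks of size ≥ k + 1), so the partition is: 2 block(s) of size 1, 1 block(s) of size 2.
In nonincreasing order the block sizes are [2, 1, 1].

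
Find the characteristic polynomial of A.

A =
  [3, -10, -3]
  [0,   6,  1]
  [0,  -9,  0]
x^3 - 9*x^2 + 27*x - 27

Expanding det(x·I − A) (e.g. by cofactor expansion or by noting that A is similar to its Jordan form J, which has the same characteristic polynomial as A) gives
  χ_A(x) = x^3 - 9*x^2 + 27*x - 27
which factors as (x - 3)^3. The eigenvalues (with algebraic multiplicities) are λ = 3 with multiplicity 3.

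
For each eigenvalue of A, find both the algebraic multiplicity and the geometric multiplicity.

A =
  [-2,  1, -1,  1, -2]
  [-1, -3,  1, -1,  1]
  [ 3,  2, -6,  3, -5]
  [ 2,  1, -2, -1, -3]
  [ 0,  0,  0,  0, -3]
λ = -3: alg = 5, geom = 3

Step 1 — factor the characteristic polynomial to read off the algebraic multiplicities:
  χ_A(x) = (x + 3)^5

Step 2 — compute geometric multiplicities via the rank-nullity identity g(λ) = n − rank(A − λI):
  rank(A − (-3)·I) = 2, so dim ker(A − (-3)·I) = n − 2 = 3

Summary:
  λ = -3: algebraic multiplicity = 5, geometric multiplicity = 3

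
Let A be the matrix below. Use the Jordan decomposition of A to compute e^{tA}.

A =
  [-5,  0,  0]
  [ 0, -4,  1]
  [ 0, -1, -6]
e^{tA} =
  [exp(-5*t), 0, 0]
  [0, t*exp(-5*t) + exp(-5*t), t*exp(-5*t)]
  [0, -t*exp(-5*t), -t*exp(-5*t) + exp(-5*t)]

Strategy: write A = P · J · P⁻¹ where J is a Jordan canonical form, so e^{tA} = P · e^{tJ} · P⁻¹, and e^{tJ} can be computed block-by-block.

A has Jordan form
J =
  [-5,  1,  0]
  [ 0, -5,  0]
  [ 0,  0, -5]
(up to reordering of blocks).

Per-block formulas:
  For a 2×2 Jordan block J_2(-5): exp(t · J_2(-5)) = e^(-5t)·(I + t·N), where N is the 2×2 nilpotent shift.
  For a 1×1 block at λ = -5: exp(t · [-5]) = [e^(-5t)].

After assembling e^{tJ} and conjugating by P, we get:

e^{tA} =
  [exp(-5*t), 0, 0]
  [0, t*exp(-5*t) + exp(-5*t), t*exp(-5*t)]
  [0, -t*exp(-5*t), -t*exp(-5*t) + exp(-5*t)]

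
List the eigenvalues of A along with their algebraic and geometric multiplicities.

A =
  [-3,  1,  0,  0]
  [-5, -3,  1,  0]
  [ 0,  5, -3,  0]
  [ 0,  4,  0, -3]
λ = -3: alg = 4, geom = 2

Step 1 — factor the characteristic polynomial to read off the algebraic multiplicities:
  χ_A(x) = (x + 3)^4

Step 2 — compute geometric multiplicities via the rank-nullity identity g(λ) = n − rank(A − λI):
  rank(A − (-3)·I) = 2, so dim ker(A − (-3)·I) = n − 2 = 2

Summary:
  λ = -3: algebraic multiplicity = 4, geometric multiplicity = 2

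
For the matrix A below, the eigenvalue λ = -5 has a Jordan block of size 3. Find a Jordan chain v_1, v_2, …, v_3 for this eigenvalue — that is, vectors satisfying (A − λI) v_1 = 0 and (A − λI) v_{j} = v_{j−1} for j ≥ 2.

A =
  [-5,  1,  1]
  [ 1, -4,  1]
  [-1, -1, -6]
A Jordan chain for λ = -5 of length 3:
v_1 = (0, 1, -1)ᵀ
v_2 = (1, 1, -1)ᵀ
v_3 = (0, 1, 0)ᵀ

Let N = A − (-5)·I. We want v_3 with N^3 v_3 = 0 but N^2 v_3 ≠ 0; then v_{j-1} := N · v_j for j = 3, …, 2.

Pick v_3 = (0, 1, 0)ᵀ.
Then v_2 = N · v_3 = (1, 1, -1)ᵀ.
Then v_1 = N · v_2 = (0, 1, -1)ᵀ.

Sanity check: (A − (-5)·I) v_1 = (0, 0, 0)ᵀ = 0. ✓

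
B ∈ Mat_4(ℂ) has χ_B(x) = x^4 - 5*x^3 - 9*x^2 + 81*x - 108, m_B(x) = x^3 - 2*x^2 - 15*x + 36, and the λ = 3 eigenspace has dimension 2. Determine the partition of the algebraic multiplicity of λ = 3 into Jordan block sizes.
Block sizes for λ = 3: [2, 1]

Step 1 — from the characteristic polynomial, algebraic multiplicity of λ = 3 is 3. From dim ker(B − (3)·I) = 2, there are exactly 2 Jordan blocks for λ = 3.
Step 2 — from the minimal polynomial, the factor (x − 3)^2 tells us the largest block for λ = 3 has size 2.
Step 3 — with total size 3, 2 blocks, and largest block 2, the block sizes (in nonincreasing order) are [2, 1].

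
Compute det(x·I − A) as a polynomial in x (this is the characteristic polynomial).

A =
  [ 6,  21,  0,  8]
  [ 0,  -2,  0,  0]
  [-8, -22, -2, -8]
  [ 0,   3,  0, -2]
x^4 - 24*x^2 - 64*x - 48

Expanding det(x·I − A) (e.g. by cofactor expansion or by noting that A is similar to its Jordan form J, which has the same characteristic polynomial as A) gives
  χ_A(x) = x^4 - 24*x^2 - 64*x - 48
which factors as (x - 6)*(x + 2)^3. The eigenvalues (with algebraic multiplicities) are λ = -2 with multiplicity 3, λ = 6 with multiplicity 1.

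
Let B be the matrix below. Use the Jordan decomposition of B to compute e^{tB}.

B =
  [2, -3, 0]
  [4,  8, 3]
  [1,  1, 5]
e^{tB} =
  [-3*t^2*exp(5*t)/2 - 3*t*exp(5*t) + exp(5*t), -3*t*exp(5*t), -9*t^2*exp(5*t)/2]
  [3*t^2*exp(5*t)/2 + 4*t*exp(5*t), 3*t*exp(5*t) + exp(5*t), 9*t^2*exp(5*t)/2 + 3*t*exp(5*t)]
  [t^2*exp(5*t)/2 + t*exp(5*t), t*exp(5*t), 3*t^2*exp(5*t)/2 + exp(5*t)]

Strategy: write B = P · J · P⁻¹ where J is a Jordan canonical form, so e^{tB} = P · e^{tJ} · P⁻¹, and e^{tJ} can be computed block-by-block.

B has Jordan form
J =
  [5, 1, 0]
  [0, 5, 1]
  [0, 0, 5]
(up to reordering of blocks).

Per-block formulas:
  For a 3×3 Jordan block J_3(5): exp(t · J_3(5)) = e^(5t)·(I + t·N + (t^2/2)·N^2), where N is the 3×3 nilpotent shift.

After assembling e^{tJ} and conjugating by P, we get:

e^{tB} =
  [-3*t^2*exp(5*t)/2 - 3*t*exp(5*t) + exp(5*t), -3*t*exp(5*t), -9*t^2*exp(5*t)/2]
  [3*t^2*exp(5*t)/2 + 4*t*exp(5*t), 3*t*exp(5*t) + exp(5*t), 9*t^2*exp(5*t)/2 + 3*t*exp(5*t)]
  [t^2*exp(5*t)/2 + t*exp(5*t), t*exp(5*t), 3*t^2*exp(5*t)/2 + exp(5*t)]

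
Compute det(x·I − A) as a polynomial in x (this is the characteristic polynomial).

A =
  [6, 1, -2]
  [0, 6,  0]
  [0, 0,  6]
x^3 - 18*x^2 + 108*x - 216

Expanding det(x·I − A) (e.g. by cofactor expansion or by noting that A is similar to its Jordan form J, which has the same characteristic polynomial as A) gives
  χ_A(x) = x^3 - 18*x^2 + 108*x - 216
which factors as (x - 6)^3. The eigenvalues (with algebraic multiplicities) are λ = 6 with multiplicity 3.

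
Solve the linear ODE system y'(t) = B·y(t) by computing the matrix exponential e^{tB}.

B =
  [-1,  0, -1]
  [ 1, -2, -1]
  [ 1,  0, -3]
e^{tB} =
  [t*exp(-2*t) + exp(-2*t), 0, -t*exp(-2*t)]
  [t*exp(-2*t), exp(-2*t), -t*exp(-2*t)]
  [t*exp(-2*t), 0, -t*exp(-2*t) + exp(-2*t)]

Strategy: write B = P · J · P⁻¹ where J is a Jordan canonical form, so e^{tB} = P · e^{tJ} · P⁻¹, and e^{tJ} can be computed block-by-block.

B has Jordan form
J =
  [-2,  1,  0]
  [ 0, -2,  0]
  [ 0,  0, -2]
(up to reordering of blocks).

Per-block formulas:
  For a 1×1 block at λ = -2: exp(t · [-2]) = [e^(-2t)].
  For a 2×2 Jordan block J_2(-2): exp(t · J_2(-2)) = e^(-2t)·(I + t·N), where N is the 2×2 nilpotent shift.

After assembling e^{tJ} and conjugating by P, we get:

e^{tB} =
  [t*exp(-2*t) + exp(-2*t), 0, -t*exp(-2*t)]
  [t*exp(-2*t), exp(-2*t), -t*exp(-2*t)]
  [t*exp(-2*t), 0, -t*exp(-2*t) + exp(-2*t)]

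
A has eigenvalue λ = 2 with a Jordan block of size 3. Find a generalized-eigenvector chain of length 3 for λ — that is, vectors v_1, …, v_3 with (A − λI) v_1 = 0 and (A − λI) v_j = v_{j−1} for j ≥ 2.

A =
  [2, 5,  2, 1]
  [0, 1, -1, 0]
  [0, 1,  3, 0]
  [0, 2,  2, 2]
A Jordan chain for λ = 2 of length 3:
v_1 = (-1, 0, 0, 0)ᵀ
v_2 = (5, -1, 1, 2)ᵀ
v_3 = (0, 1, 0, 0)ᵀ

Let N = A − (2)·I. We want v_3 with N^3 v_3 = 0 but N^2 v_3 ≠ 0; then v_{j-1} := N · v_j for j = 3, …, 2.

Pick v_3 = (0, 1, 0, 0)ᵀ.
Then v_2 = N · v_3 = (5, -1, 1, 2)ᵀ.
Then v_1 = N · v_2 = (-1, 0, 0, 0)ᵀ.

Sanity check: (A − (2)·I) v_1 = (0, 0, 0, 0)ᵀ = 0. ✓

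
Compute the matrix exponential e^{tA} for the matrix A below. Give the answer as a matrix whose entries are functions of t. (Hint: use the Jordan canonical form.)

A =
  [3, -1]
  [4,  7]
e^{tA} =
  [-2*t*exp(5*t) + exp(5*t), -t*exp(5*t)]
  [4*t*exp(5*t), 2*t*exp(5*t) + exp(5*t)]

Strategy: write A = P · J · P⁻¹ where J is a Jordan canonical form, so e^{tA} = P · e^{tJ} · P⁻¹, and e^{tJ} can be computed block-by-block.

A has Jordan form
J =
  [5, 1]
  [0, 5]
(up to reordering of blocks).

Per-block formulas:
  For a 2×2 Jordan block J_2(5): exp(t · J_2(5)) = e^(5t)·(I + t·N), where N is the 2×2 nilpotent shift.

After assembling e^{tJ} and conjugating by P, we get:

e^{tA} =
  [-2*t*exp(5*t) + exp(5*t), -t*exp(5*t)]
  [4*t*exp(5*t), 2*t*exp(5*t) + exp(5*t)]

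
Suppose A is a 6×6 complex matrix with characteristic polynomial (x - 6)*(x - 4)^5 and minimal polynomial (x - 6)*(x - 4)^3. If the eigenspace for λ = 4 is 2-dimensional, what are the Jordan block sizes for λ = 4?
Block sizes for λ = 4: [3, 2]

Step 1 — from the characteristic polynomial, algebraic multiplicity of λ = 4 is 5. From dim ker(A − (4)·I) = 2, there are exactly 2 Jordan blocks for λ = 4.
Step 2 — from the minimal polynomial, the factor (x − 4)^3 tells us the largest block for λ = 4 has size 3.
Step 3 — with total size 5, 2 blocks, and largest block 3, the block sizes (in nonincreasing order) are [3, 2].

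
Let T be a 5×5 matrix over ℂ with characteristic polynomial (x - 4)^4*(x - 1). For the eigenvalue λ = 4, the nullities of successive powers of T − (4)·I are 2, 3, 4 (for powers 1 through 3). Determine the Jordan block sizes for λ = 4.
Block sizes for λ = 4: [3, 1]

From the dimensions of kernels of powers, the number of Jordan blocks of size at least j is d_j − d_{j−1} where d_j = dim ker(N^j) (with d_0 = 0). Computing the differences gives [2, 1, 1].
The number of blocks of size exactly k is (#blocks of size ≥ k) − (#blocks of size ≥ k + 1), so the partition is: 1 block(s) of size 1, 1 block(s) of size 3.
In nonincreasing order the block sizes are [3, 1].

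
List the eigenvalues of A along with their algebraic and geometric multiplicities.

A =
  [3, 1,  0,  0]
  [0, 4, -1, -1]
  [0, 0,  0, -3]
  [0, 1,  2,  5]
λ = 3: alg = 4, geom = 2

Step 1 — factor the characteristic polynomial to read off the algebraic multiplicities:
  χ_A(x) = (x - 3)^4

Step 2 — compute geometric multiplicities via the rank-nullity identity g(λ) = n − rank(A − λI):
  rank(A − (3)·I) = 2, so dim ker(A − (3)·I) = n − 2 = 2

Summary:
  λ = 3: algebraic multiplicity = 4, geometric multiplicity = 2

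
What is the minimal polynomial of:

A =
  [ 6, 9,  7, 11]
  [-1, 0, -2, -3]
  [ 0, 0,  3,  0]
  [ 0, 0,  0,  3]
x^3 - 9*x^2 + 27*x - 27

The characteristic polynomial is χ_A(x) = (x - 3)^4, so the eigenvalues are known. The minimal polynomial is
  m_A(x) = Π_λ (x − λ)^{k_λ}
where k_λ is the size of the *largest* Jordan block for λ (equivalently, the smallest k with (A − λI)^k v = 0 for every generalised eigenvector v of λ).

  λ = 3: largest Jordan block has size 3, contributing (x − 3)^3

So m_A(x) = (x - 3)^3 = x^3 - 9*x^2 + 27*x - 27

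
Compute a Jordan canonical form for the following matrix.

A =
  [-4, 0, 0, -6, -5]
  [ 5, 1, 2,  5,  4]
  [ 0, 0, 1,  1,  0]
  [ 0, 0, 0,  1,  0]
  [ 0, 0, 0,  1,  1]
J_1(-4) ⊕ J_3(1) ⊕ J_1(1)

The characteristic polynomial is
  det(x·I − A) = x^5 - 10*x^3 + 20*x^2 - 15*x + 4 = (x - 1)^4*(x + 4)

Eigenvalues and multiplicities (the geometric multiplicity of λ is n − rank(A − λI), which equals the number of Jordan blocks for λ):
  λ = -4: algebraic multiplicity = 1, geometric multiplicity = 1
  λ = 1: algebraic multiplicity = 4, geometric multiplicity = 2

Determining the block sizes for each eigenvalue:
  λ = -4: one block (gm = 1), so the single block has size am = 1 → block sizes [1]
  λ = 1: with am = 4 and gm = 2, the partition is not yet determined (e.g. several partitions of 4 into 2 parts exist). Let N = A − (1)·I. Computing rank(N^1) = 3, rank(N^2) = 2, rank(N^3) = 1; the number of blocks of size ≥ j is rank(N^{j−1}) − rank(N^j), giving [2, 1, 1]. So we have 1 block(s) of size 3, 1 block(s) of size 1 → block sizes [3, 1]

Assembling the blocks gives a Jordan form
J =
  [-4, 0, 0, 0, 0]
  [ 0, 1, 1, 0, 0]
  [ 0, 0, 1, 1, 0]
  [ 0, 0, 0, 1, 0]
  [ 0, 0, 0, 0, 1]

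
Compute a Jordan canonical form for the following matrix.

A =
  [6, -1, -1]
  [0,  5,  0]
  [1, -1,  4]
J_2(5) ⊕ J_1(5)

The characteristic polynomial is
  det(x·I − A) = x^3 - 15*x^2 + 75*x - 125 = (x - 5)^3

Eigenvalues and multiplicities (the geometric multiplicity of λ is n − rank(A − λI), which equals the number of Jordan blocks for λ):
  λ = 5: algebraic multiplicity = 3, geometric multiplicity = 2

Determining the block sizes for each eigenvalue:
  λ = 5: 2 blocks summing to 3 forces exactly one block of size 2 and the rest size 1 → block sizes [2, 1]

Assembling the blocks gives a Jordan form
J =
  [5, 1, 0]
  [0, 5, 0]
  [0, 0, 5]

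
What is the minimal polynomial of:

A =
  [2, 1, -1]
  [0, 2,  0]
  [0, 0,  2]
x^2 - 4*x + 4

The characteristic polynomial is χ_A(x) = (x - 2)^3, so the eigenvalues are known. The minimal polynomial is
  m_A(x) = Π_λ (x − λ)^{k_λ}
where k_λ is the size of the *largest* Jordan block for λ (equivalently, the smallest k with (A − λI)^k v = 0 for every generalised eigenvector v of λ).

  λ = 2: largest Jordan block has size 2, contributing (x − 2)^2

So m_A(x) = (x - 2)^2 = x^2 - 4*x + 4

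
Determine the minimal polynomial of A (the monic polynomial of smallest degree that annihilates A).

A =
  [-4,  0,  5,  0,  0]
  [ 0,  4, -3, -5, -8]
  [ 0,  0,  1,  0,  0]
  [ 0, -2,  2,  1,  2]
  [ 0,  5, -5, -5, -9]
x^3 + 4*x^2 - x - 4

The characteristic polynomial is χ_A(x) = (x - 1)^2*(x + 1)*(x + 4)^2, so the eigenvalues are known. The minimal polynomial is
  m_A(x) = Π_λ (x − λ)^{k_λ}
where k_λ is the size of the *largest* Jordan block for λ (equivalently, the smallest k with (A − λI)^k v = 0 for every generalised eigenvector v of λ).

  λ = -4: largest Jordan block has size 1, contributing (x + 4)
  λ = -1: largest Jordan block has size 1, contributing (x + 1)
  λ = 1: largest Jordan block has size 1, contributing (x − 1)

So m_A(x) = (x - 1)*(x + 1)*(x + 4) = x^3 + 4*x^2 - x - 4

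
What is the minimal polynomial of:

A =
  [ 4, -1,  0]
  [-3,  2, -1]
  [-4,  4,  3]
x^3 - 9*x^2 + 27*x - 27

The characteristic polynomial is χ_A(x) = (x - 3)^3, so the eigenvalues are known. The minimal polynomial is
  m_A(x) = Π_λ (x − λ)^{k_λ}
where k_λ is the size of the *largest* Jordan block for λ (equivalently, the smallest k with (A − λI)^k v = 0 for every generalised eigenvector v of λ).

  λ = 3: largest Jordan block has size 3, contributing (x − 3)^3

So m_A(x) = (x - 3)^3 = x^3 - 9*x^2 + 27*x - 27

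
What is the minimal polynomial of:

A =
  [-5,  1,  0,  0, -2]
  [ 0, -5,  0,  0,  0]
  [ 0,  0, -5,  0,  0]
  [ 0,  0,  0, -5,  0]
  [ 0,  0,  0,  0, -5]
x^2 + 10*x + 25

The characteristic polynomial is χ_A(x) = (x + 5)^5, so the eigenvalues are known. The minimal polynomial is
  m_A(x) = Π_λ (x − λ)^{k_λ}
where k_λ is the size of the *largest* Jordan block for λ (equivalently, the smallest k with (A − λI)^k v = 0 for every generalised eigenvector v of λ).

  λ = -5: largest Jordan block has size 2, contributing (x + 5)^2

So m_A(x) = (x + 5)^2 = x^2 + 10*x + 25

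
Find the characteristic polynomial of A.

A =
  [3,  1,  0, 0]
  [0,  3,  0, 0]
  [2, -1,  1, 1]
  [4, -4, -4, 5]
x^4 - 12*x^3 + 54*x^2 - 108*x + 81

Expanding det(x·I − A) (e.g. by cofactor expansion or by noting that A is similar to its Jordan form J, which has the same characteristic polynomial as A) gives
  χ_A(x) = x^4 - 12*x^3 + 54*x^2 - 108*x + 81
which factors as (x - 3)^4. The eigenvalues (with algebraic multiplicities) are λ = 3 with multiplicity 4.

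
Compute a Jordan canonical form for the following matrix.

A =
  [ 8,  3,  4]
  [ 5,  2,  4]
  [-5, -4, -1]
J_3(3)

The characteristic polynomial is
  det(x·I − A) = x^3 - 9*x^2 + 27*x - 27 = (x - 3)^3

Eigenvalues and multiplicities (the geometric multiplicity of λ is n − rank(A − λI), which equals the number of Jordan blocks for λ):
  λ = 3: algebraic multiplicity = 3, geometric multiplicity = 1

Determining the block sizes for each eigenvalue:
  λ = 3: one block (gm = 1), so the single block has size am = 3 → block sizes [3]

Assembling the blocks gives a Jordan form
J =
  [3, 1, 0]
  [0, 3, 1]
  [0, 0, 3]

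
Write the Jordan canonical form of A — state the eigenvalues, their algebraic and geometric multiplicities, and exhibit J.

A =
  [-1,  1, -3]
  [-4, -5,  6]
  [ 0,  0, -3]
J_2(-3) ⊕ J_1(-3)

The characteristic polynomial is
  det(x·I − A) = x^3 + 9*x^2 + 27*x + 27 = (x + 3)^3

Eigenvalues and multiplicities (the geometric multiplicity of λ is n − rank(A − λI), which equals the number of Jordan blocks for λ):
  λ = -3: algebraic multiplicity = 3, geometric multiplicity = 2

Determining the block sizes for each eigenvalue:
  λ = -3: 2 blocks summing to 3 forces exactly one block of size 2 and the rest size 1 → block sizes [2, 1]

Assembling the blocks gives a Jordan form
J =
  [-3,  1,  0]
  [ 0, -3,  0]
  [ 0,  0, -3]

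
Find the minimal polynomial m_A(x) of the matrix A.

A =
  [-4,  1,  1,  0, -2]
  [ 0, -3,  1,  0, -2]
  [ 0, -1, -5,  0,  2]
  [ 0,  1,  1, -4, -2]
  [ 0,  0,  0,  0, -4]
x^2 + 8*x + 16

The characteristic polynomial is χ_A(x) = (x + 4)^5, so the eigenvalues are known. The minimal polynomial is
  m_A(x) = Π_λ (x − λ)^{k_λ}
where k_λ is the size of the *largest* Jordan block for λ (equivalently, the smallest k with (A − λI)^k v = 0 for every generalised eigenvector v of λ).

  λ = -4: largest Jordan block has size 2, contributing (x + 4)^2

So m_A(x) = (x + 4)^2 = x^2 + 8*x + 16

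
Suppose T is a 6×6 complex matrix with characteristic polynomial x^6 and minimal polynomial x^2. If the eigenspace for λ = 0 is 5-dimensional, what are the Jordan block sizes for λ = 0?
Block sizes for λ = 0: [2, 1, 1, 1, 1]

Step 1 — from the characteristic polynomial, algebraic multiplicity of λ = 0 is 6. From dim ker(T − (0)·I) = 5, there are exactly 5 Jordan blocks for λ = 0.
Step 2 — from the minimal polynomial, the factor (x − 0)^2 tells us the largest block for λ = 0 has size 2.
Step 3 — with total size 6, 5 blocks, and largest block 2, the block sizes (in nonincreasing order) are [2, 1, 1, 1, 1].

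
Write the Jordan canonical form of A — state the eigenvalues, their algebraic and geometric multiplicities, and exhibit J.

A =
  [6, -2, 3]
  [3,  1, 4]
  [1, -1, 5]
J_3(4)

The characteristic polynomial is
  det(x·I − A) = x^3 - 12*x^2 + 48*x - 64 = (x - 4)^3

Eigenvalues and multiplicities (the geometric multiplicity of λ is n − rank(A − λI), which equals the number of Jordan blocks for λ):
  λ = 4: algebraic multiplicity = 3, geometric multiplicity = 1

Determining the block sizes for each eigenvalue:
  λ = 4: one block (gm = 1), so the single block has size am = 3 → block sizes [3]

Assembling the blocks gives a Jordan form
J =
  [4, 1, 0]
  [0, 4, 1]
  [0, 0, 4]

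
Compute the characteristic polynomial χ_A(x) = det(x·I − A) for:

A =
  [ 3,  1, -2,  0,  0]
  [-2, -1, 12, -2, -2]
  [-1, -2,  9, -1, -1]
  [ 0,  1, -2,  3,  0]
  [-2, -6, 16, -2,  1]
x^5 - 15*x^4 + 90*x^3 - 270*x^2 + 405*x - 243

Expanding det(x·I − A) (e.g. by cofactor expansion or by noting that A is similar to its Jordan form J, which has the same characteristic polynomial as A) gives
  χ_A(x) = x^5 - 15*x^4 + 90*x^3 - 270*x^2 + 405*x - 243
which factors as (x - 3)^5. The eigenvalues (with algebraic multiplicities) are λ = 3 with multiplicity 5.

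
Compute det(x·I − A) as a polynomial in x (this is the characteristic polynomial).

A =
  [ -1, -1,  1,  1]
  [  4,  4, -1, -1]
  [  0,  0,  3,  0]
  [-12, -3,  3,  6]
x^4 - 12*x^3 + 54*x^2 - 108*x + 81

Expanding det(x·I − A) (e.g. by cofactor expansion or by noting that A is similar to its Jordan form J, which has the same characteristic polynomial as A) gives
  χ_A(x) = x^4 - 12*x^3 + 54*x^2 - 108*x + 81
which factors as (x - 3)^4. The eigenvalues (with algebraic multiplicities) are λ = 3 with multiplicity 4.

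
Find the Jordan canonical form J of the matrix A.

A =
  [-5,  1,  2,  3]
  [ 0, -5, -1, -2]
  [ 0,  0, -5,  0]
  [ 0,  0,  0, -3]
J_3(-5) ⊕ J_1(-3)

The characteristic polynomial is
  det(x·I − A) = x^4 + 18*x^3 + 120*x^2 + 350*x + 375 = (x + 3)*(x + 5)^3

Eigenvalues and multiplicities (the geometric multiplicity of λ is n − rank(A − λI), which equals the number of Jordan blocks for λ):
  λ = -5: algebraic multiplicity = 3, geometric multiplicity = 1
  λ = -3: algebraic multiplicity = 1, geometric multiplicity = 1

Determining the block sizes for each eigenvalue:
  λ = -5: one block (gm = 1), so the single block has size am = 3 → block sizes [3]
  λ = -3: one block (gm = 1), so the single block has size am = 1 → block sizes [1]

Assembling the blocks gives a Jordan form
J =
  [-5,  1,  0,  0]
  [ 0, -5,  1,  0]
  [ 0,  0, -5,  0]
  [ 0,  0,  0, -3]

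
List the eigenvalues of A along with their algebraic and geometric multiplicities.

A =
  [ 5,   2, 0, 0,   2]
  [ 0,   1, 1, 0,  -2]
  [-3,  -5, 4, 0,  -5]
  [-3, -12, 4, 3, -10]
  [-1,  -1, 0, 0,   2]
λ = 3: alg = 5, geom = 2

Step 1 — factor the characteristic polynomial to read off the algebraic multiplicities:
  χ_A(x) = (x - 3)^5

Step 2 — compute geometric multiplicities via the rank-nullity identity g(λ) = n − rank(A − λI):
  rank(A − (3)·I) = 3, so dim ker(A − (3)·I) = n − 3 = 2

Summary:
  λ = 3: algebraic multiplicity = 5, geometric multiplicity = 2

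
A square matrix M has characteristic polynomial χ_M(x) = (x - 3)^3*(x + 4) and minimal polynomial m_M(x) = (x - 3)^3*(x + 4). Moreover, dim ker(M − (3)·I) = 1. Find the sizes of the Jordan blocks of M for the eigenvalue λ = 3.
Block sizes for λ = 3: [3]

Step 1 — from the characteristic polynomial, algebraic multiplicity of λ = 3 is 3. From dim ker(M − (3)·I) = 1, there are exactly 1 Jordan blocks for λ = 3.
Step 2 — from the minimal polynomial, the factor (x − 3)^3 tells us the largest block for λ = 3 has size 3.
Step 3 — with total size 3, 1 blocks, and largest block 3, the block sizes (in nonincreasing order) are [3].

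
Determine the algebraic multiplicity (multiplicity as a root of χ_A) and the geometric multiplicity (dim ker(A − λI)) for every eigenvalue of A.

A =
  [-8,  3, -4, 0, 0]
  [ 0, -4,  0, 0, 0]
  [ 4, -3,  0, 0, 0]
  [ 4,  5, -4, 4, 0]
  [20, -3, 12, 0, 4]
λ = -4: alg = 3, geom = 2; λ = 4: alg = 2, geom = 2

Step 1 — factor the characteristic polynomial to read off the algebraic multiplicities:
  χ_A(x) = (x - 4)^2*(x + 4)^3

Step 2 — compute geometric multiplicities via the rank-nullity identity g(λ) = n − rank(A − λI):
  rank(A − (-4)·I) = 3, so dim ker(A − (-4)·I) = n − 3 = 2
  rank(A − (4)·I) = 3, so dim ker(A − (4)·I) = n − 3 = 2

Summary:
  λ = -4: algebraic multiplicity = 3, geometric multiplicity = 2
  λ = 4: algebraic multiplicity = 2, geometric multiplicity = 2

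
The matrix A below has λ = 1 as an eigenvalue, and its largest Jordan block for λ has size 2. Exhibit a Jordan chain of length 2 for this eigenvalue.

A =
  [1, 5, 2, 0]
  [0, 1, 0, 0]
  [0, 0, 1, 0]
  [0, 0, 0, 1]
A Jordan chain for λ = 1 of length 2:
v_1 = (5, 0, 0, 0)ᵀ
v_2 = (0, 1, 0, 0)ᵀ

Let N = A − (1)·I. We want v_2 with N^2 v_2 = 0 but N^1 v_2 ≠ 0; then v_{j-1} := N · v_j for j = 2, …, 2.

Pick v_2 = (0, 1, 0, 0)ᵀ.
Then v_1 = N · v_2 = (5, 0, 0, 0)ᵀ.

Sanity check: (A − (1)·I) v_1 = (0, 0, 0, 0)ᵀ = 0. ✓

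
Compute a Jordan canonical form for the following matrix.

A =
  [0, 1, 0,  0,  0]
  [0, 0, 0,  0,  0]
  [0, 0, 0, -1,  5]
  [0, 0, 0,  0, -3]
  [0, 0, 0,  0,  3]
J_2(0) ⊕ J_2(0) ⊕ J_1(3)

The characteristic polynomial is
  det(x·I − A) = x^5 - 3*x^4 = x^4*(x - 3)

Eigenvalues and multiplicities (the geometric multiplicity of λ is n − rank(A − λI), which equals the number of Jordan blocks for λ):
  λ = 0: algebraic multiplicity = 4, geometric multiplicity = 2
  λ = 3: algebraic multiplicity = 1, geometric multiplicity = 1

Determining the block sizes for each eigenvalue:
  λ = 0: with am = 4 and gm = 2, the partition is not yet determined (e.g. several partitions of 4 into 2 parts exist). Let N = A − (0)·I. Computing rank(N^1) = 3, rank(N^2) = 1; the number of blocks of size ≥ j is rank(N^{j−1}) − rank(N^j), giving [2, 2]. So we have 2 block(s) of size 2 → block sizes [2, 2]
  λ = 3: one block (gm = 1), so the single block has size am = 1 → block sizes [1]

Assembling the blocks gives a Jordan form
J =
  [0, 1, 0, 0, 0]
  [0, 0, 0, 0, 0]
  [0, 0, 0, 1, 0]
  [0, 0, 0, 0, 0]
  [0, 0, 0, 0, 3]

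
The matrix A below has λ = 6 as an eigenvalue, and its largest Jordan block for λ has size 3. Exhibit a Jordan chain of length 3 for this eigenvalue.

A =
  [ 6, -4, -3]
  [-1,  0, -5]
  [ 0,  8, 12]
A Jordan chain for λ = 6 of length 3:
v_1 = (4, 6, -8)ᵀ
v_2 = (0, -1, 0)ᵀ
v_3 = (1, 0, 0)ᵀ

Let N = A − (6)·I. We want v_3 with N^3 v_3 = 0 but N^2 v_3 ≠ 0; then v_{j-1} := N · v_j for j = 3, …, 2.

Pick v_3 = (1, 0, 0)ᵀ.
Then v_2 = N · v_3 = (0, -1, 0)ᵀ.
Then v_1 = N · v_2 = (4, 6, -8)ᵀ.

Sanity check: (A − (6)·I) v_1 = (0, 0, 0)ᵀ = 0. ✓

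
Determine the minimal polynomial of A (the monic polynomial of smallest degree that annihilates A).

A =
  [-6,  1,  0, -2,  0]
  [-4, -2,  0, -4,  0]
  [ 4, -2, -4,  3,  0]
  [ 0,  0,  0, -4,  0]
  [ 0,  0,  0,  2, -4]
x^2 + 8*x + 16

The characteristic polynomial is χ_A(x) = (x + 4)^5, so the eigenvalues are known. The minimal polynomial is
  m_A(x) = Π_λ (x − λ)^{k_λ}
where k_λ is the size of the *largest* Jordan block for λ (equivalently, the smallest k with (A − λI)^k v = 0 for every generalised eigenvector v of λ).

  λ = -4: largest Jordan block has size 2, contributing (x + 4)^2

So m_A(x) = (x + 4)^2 = x^2 + 8*x + 16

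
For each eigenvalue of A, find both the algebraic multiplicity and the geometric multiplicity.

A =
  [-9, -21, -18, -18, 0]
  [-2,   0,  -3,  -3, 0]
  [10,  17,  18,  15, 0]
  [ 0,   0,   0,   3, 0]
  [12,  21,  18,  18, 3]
λ = 3: alg = 5, geom = 3

Step 1 — factor the characteristic polynomial to read off the algebraic multiplicities:
  χ_A(x) = (x - 3)^5

Step 2 — compute geometric multiplicities via the rank-nullity identity g(λ) = n − rank(A − λI):
  rank(A − (3)·I) = 2, so dim ker(A − (3)·I) = n − 2 = 3

Summary:
  λ = 3: algebraic multiplicity = 5, geometric multiplicity = 3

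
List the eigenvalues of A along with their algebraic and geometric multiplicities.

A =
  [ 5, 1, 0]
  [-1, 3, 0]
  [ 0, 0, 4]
λ = 4: alg = 3, geom = 2

Step 1 — factor the characteristic polynomial to read off the algebraic multiplicities:
  χ_A(x) = (x - 4)^3

Step 2 — compute geometric multiplicities via the rank-nullity identity g(λ) = n − rank(A − λI):
  rank(A − (4)·I) = 1, so dim ker(A − (4)·I) = n − 1 = 2

Summary:
  λ = 4: algebraic multiplicity = 3, geometric multiplicity = 2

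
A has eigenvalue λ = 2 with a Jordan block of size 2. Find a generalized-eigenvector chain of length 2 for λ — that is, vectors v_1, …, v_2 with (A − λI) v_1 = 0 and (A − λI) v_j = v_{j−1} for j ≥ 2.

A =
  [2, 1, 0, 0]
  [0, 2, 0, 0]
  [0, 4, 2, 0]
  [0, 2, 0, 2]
A Jordan chain for λ = 2 of length 2:
v_1 = (1, 0, 4, 2)ᵀ
v_2 = (0, 1, 0, 0)ᵀ

Let N = A − (2)·I. We want v_2 with N^2 v_2 = 0 but N^1 v_2 ≠ 0; then v_{j-1} := N · v_j for j = 2, …, 2.

Pick v_2 = (0, 1, 0, 0)ᵀ.
Then v_1 = N · v_2 = (1, 0, 4, 2)ᵀ.

Sanity check: (A − (2)·I) v_1 = (0, 0, 0, 0)ᵀ = 0. ✓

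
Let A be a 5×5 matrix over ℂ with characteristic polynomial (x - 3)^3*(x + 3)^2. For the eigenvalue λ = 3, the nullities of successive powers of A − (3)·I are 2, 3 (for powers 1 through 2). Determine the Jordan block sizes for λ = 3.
Block sizes for λ = 3: [2, 1]

From the dimensions of kernels of powers, the number of Jordan blocks of size at least j is d_j − d_{j−1} where d_j = dim ker(N^j) (with d_0 = 0). Computing the differences gives [2, 1].
The number of blocks of size exactly k is (#blocks of size ≥ k) − (#blocks of size ≥ k + 1), so the partition is: 1 block(s) of size 1, 1 block(s) of size 2.
In nonincreasing order the block sizes are [2, 1].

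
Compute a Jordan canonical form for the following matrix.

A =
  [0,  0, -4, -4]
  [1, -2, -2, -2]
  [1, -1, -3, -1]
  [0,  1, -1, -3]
J_2(-2) ⊕ J_2(-2)

The characteristic polynomial is
  det(x·I − A) = x^4 + 8*x^3 + 24*x^2 + 32*x + 16 = (x + 2)^4

Eigenvalues and multiplicities (the geometric multiplicity of λ is n − rank(A − λI), which equals the number of Jordan blocks for λ):
  λ = -2: algebraic multiplicity = 4, geometric multiplicity = 2

Determining the block sizes for each eigenvalue:
  λ = -2: with am = 4 and gm = 2, the partition is not yet determined (e.g. several partitions of 4 into 2 parts exist). Let N = A − (-2)·I. Computing rank(N^1) = 2, rank(N^2) = 0; the number of blocks of size ≥ j is rank(N^{j−1}) − rank(N^j), giving [2, 2]. So we have 2 block(s) of size 2 → block sizes [2, 2]

Assembling the blocks gives a Jordan form
J =
  [-2,  1,  0,  0]
  [ 0, -2,  0,  0]
  [ 0,  0, -2,  1]
  [ 0,  0,  0, -2]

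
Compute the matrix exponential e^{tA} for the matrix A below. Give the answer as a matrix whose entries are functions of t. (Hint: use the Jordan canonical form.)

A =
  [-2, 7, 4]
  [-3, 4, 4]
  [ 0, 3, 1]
e^{tA} =
  [-6*t^2*exp(t) - 3*t*exp(t) + exp(t), 6*t^2*exp(t) + 7*t*exp(t), 8*t^2*exp(t) + 4*t*exp(t)]
  [-3*t*exp(t), 3*t*exp(t) + exp(t), 4*t*exp(t)]
  [-9*t^2*exp(t)/2, 9*t^2*exp(t)/2 + 3*t*exp(t), 6*t^2*exp(t) + exp(t)]

Strategy: write A = P · J · P⁻¹ where J is a Jordan canonical form, so e^{tA} = P · e^{tJ} · P⁻¹, and e^{tJ} can be computed block-by-block.

A has Jordan form
J =
  [1, 1, 0]
  [0, 1, 1]
  [0, 0, 1]
(up to reordering of blocks).

Per-block formulas:
  For a 3×3 Jordan block J_3(1): exp(t · J_3(1)) = e^(1t)·(I + t·N + (t^2/2)·N^2), where N is the 3×3 nilpotent shift.

After assembling e^{tJ} and conjugating by P, we get:

e^{tA} =
  [-6*t^2*exp(t) - 3*t*exp(t) + exp(t), 6*t^2*exp(t) + 7*t*exp(t), 8*t^2*exp(t) + 4*t*exp(t)]
  [-3*t*exp(t), 3*t*exp(t) + exp(t), 4*t*exp(t)]
  [-9*t^2*exp(t)/2, 9*t^2*exp(t)/2 + 3*t*exp(t), 6*t^2*exp(t) + exp(t)]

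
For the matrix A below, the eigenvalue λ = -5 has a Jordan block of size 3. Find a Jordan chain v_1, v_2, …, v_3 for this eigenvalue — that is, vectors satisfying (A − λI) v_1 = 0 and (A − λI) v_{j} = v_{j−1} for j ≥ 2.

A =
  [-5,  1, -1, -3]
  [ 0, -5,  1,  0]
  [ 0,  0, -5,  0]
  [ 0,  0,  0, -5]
A Jordan chain for λ = -5 of length 3:
v_1 = (1, 0, 0, 0)ᵀ
v_2 = (-1, 1, 0, 0)ᵀ
v_3 = (0, 0, 1, 0)ᵀ

Let N = A − (-5)·I. We want v_3 with N^3 v_3 = 0 but N^2 v_3 ≠ 0; then v_{j-1} := N · v_j for j = 3, …, 2.

Pick v_3 = (0, 0, 1, 0)ᵀ.
Then v_2 = N · v_3 = (-1, 1, 0, 0)ᵀ.
Then v_1 = N · v_2 = (1, 0, 0, 0)ᵀ.

Sanity check: (A − (-5)·I) v_1 = (0, 0, 0, 0)ᵀ = 0. ✓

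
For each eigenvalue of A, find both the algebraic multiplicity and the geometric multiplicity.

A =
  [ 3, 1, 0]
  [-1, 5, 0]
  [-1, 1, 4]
λ = 4: alg = 3, geom = 2

Step 1 — factor the characteristic polynomial to read off the algebraic multiplicities:
  χ_A(x) = (x - 4)^3

Step 2 — compute geometric multiplicities via the rank-nullity identity g(λ) = n − rank(A − λI):
  rank(A − (4)·I) = 1, so dim ker(A − (4)·I) = n − 1 = 2

Summary:
  λ = 4: algebraic multiplicity = 3, geometric multiplicity = 2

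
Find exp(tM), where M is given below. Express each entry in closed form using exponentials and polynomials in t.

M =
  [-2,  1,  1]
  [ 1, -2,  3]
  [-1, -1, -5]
e^{tM} =
  [t^2*exp(-3*t)/2 + t*exp(-3*t) + exp(-3*t), t^2*exp(-3*t)/2 + t*exp(-3*t), t^2*exp(-3*t) + t*exp(-3*t)]
  [-t^2*exp(-3*t)/2 + t*exp(-3*t), -t^2*exp(-3*t)/2 + t*exp(-3*t) + exp(-3*t), -t^2*exp(-3*t) + 3*t*exp(-3*t)]
  [-t*exp(-3*t), -t*exp(-3*t), -2*t*exp(-3*t) + exp(-3*t)]

Strategy: write M = P · J · P⁻¹ where J is a Jordan canonical form, so e^{tM} = P · e^{tJ} · P⁻¹, and e^{tJ} can be computed block-by-block.

M has Jordan form
J =
  [-3,  1,  0]
  [ 0, -3,  1]
  [ 0,  0, -3]
(up to reordering of blocks).

Per-block formulas:
  For a 3×3 Jordan block J_3(-3): exp(t · J_3(-3)) = e^(-3t)·(I + t·N + (t^2/2)·N^2), where N is the 3×3 nilpotent shift.

After assembling e^{tJ} and conjugating by P, we get:

e^{tM} =
  [t^2*exp(-3*t)/2 + t*exp(-3*t) + exp(-3*t), t^2*exp(-3*t)/2 + t*exp(-3*t), t^2*exp(-3*t) + t*exp(-3*t)]
  [-t^2*exp(-3*t)/2 + t*exp(-3*t), -t^2*exp(-3*t)/2 + t*exp(-3*t) + exp(-3*t), -t^2*exp(-3*t) + 3*t*exp(-3*t)]
  [-t*exp(-3*t), -t*exp(-3*t), -2*t*exp(-3*t) + exp(-3*t)]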